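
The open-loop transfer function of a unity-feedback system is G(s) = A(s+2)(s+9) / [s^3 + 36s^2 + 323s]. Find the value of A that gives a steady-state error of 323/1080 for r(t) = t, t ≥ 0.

60

Factoring s from the denominator leaves a polynomial with constant term 323, so the system is type 1.
K_v = lim_{s→0} s·G(s) = A·2·9 / 323 = (18/323)·A.
e_ss = 1/K_v = 323/1080 ⇒ K_v = 1080/323 ⇒ A = (1080/323)/(18/323) = 60.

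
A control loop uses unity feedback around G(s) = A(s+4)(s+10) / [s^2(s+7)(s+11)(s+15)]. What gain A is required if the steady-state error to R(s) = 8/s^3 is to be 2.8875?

80

The open loop has two poles at the origin → type 2 system.
K_a = lim_{s→0} s^2·G(s) = A·4·10 / (7·11·15) = (8/231)·A.
e_ss = 8/K_a = 2.8875 ⇒ K_a = 640/231 ⇒ A = (640/231)/(8/231) = 80.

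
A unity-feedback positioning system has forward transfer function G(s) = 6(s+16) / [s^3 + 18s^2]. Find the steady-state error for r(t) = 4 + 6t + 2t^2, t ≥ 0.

0.75

Factoring s^2 from the denominator leaves a polynomial with constant term 18, so the system is type 2. Treating each term separately:
  • 4: tracked with zero error.
  • 6t: tracked with zero error.
  • 2t^2: e_ss = 4/K_a with K_a=16/3 → 0.75.
Total e_ss = 0.75.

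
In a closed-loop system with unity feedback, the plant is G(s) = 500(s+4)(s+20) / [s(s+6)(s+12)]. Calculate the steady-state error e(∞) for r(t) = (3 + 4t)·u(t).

System type = 1 (one pole at s=0). Taking each input component in turn:
  • 3: tracked with zero error.
  • 4t: e_ss = 4/K_v with K_v=5000/9 → 0.0072.
Total e_ss = 0.0072.

0.0072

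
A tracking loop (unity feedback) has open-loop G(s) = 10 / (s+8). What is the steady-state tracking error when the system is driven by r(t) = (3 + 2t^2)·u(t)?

System type = 0 (no poles at s=0). Treating each term separately:
  • 3: e_ss = 3/(1+K_p) with K_p=1.25 → 4/3.
  • 2t^2: a type-0 system cannot track it, e_ss → ∞.
The unbounded component dominates.

infinity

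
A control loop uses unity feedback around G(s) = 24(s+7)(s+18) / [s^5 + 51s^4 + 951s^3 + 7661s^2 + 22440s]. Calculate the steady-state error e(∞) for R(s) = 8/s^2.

3740/63

Factoring s from the denominator leaves a polynomial with constant term 22440, so the system is type 1.
K_v = lim_{s→0} s·G(s) = 24·7·18 / 22440 = 126/935.
e_ss = 8/K_v = 8/(126/935) = 3740/63.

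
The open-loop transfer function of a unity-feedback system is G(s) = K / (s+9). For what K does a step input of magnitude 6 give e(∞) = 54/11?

No free integrators in G(s): this is a type 0 system.
K_p = lim_{s→0} G(s) = K / (9) = (1/9)·K.
e_ss = 6/(1 + K_p) = 54/11 ⇒ 1 + (1/9)·K = 11/9 ⇒ K = 2.

2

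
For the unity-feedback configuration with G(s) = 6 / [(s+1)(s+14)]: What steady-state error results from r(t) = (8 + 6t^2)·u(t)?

System type = 0 (no poles at s=0). By superposition:
  • 8: e_ss = 8/(1+K_p) with K_p=3/7 → 5.6.
  • 6t^2: a type-0 system cannot track it, e_ss → ∞.
The unbounded component dominates.

infinity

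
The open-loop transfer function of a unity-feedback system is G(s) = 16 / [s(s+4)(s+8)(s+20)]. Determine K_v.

G(s) has one factor of s in the denominator, so the system is type 1.
K_v = lim_{s→0} s·G(s) = 16 / (4·8·20) = 0.025.

0.025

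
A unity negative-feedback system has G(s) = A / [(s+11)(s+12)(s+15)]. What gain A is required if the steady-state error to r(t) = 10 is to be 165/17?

60

The open loop has no poles at the origin → type 0 system.
K_p = lim_{s→0} G(s) = A / (11·12·15) = (1/1980)·A.
e_ss = 10/(1 + K_p) = 165/17 ⇒ 1 + (1/1980)·A = 34/33 ⇒ A = 60.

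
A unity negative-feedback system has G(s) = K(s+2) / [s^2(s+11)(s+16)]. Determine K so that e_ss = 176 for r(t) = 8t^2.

8

The open loop has two poles at the origin → type 2 system.
K_a = lim_{s→0} s^2·G(s) = K·2 / (11·16) = (1/88)·K.
e_ss = 16/K_a = 176 ⇒ K_a = 1/11 ⇒ K = (1/11)/(1/88) = 8.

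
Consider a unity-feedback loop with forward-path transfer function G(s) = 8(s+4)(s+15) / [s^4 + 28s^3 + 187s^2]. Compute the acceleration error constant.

480/187

Lowest-order denominator term is 187s^2, so the open loop has 2 poles at the origin → type 2 system.
K_a = lim_{s→0} s^2·G(s) = 8·4·15 / 187 = 480/187.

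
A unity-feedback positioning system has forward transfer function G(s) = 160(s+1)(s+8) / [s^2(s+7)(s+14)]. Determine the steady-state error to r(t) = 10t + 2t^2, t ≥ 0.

System type = 2 (two poles at s=0). Treating each term separately:
  • 10t: tracked with zero error.
  • 2t^2: e_ss = 4/K_a with K_a=640/49 → 49/160.
Total e_ss = 49/160.

49/160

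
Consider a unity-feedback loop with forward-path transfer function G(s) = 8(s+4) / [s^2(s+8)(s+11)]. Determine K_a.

4/11

G(s) has two factors of s in the denominator, so the system is type 2.
K_a = lim_{s→0} s^2·G(s) = 8·4 / (8·11) = 4/11.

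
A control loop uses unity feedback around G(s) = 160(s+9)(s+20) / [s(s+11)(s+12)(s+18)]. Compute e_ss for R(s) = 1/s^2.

System type = 1 (one pole at s=0).
K_v = lim_{s→0} s·G(s) = 160·9·20 / (11·12·18) = 400/33.
e_ss = 1/K_v = 1/(400/33) = 0.0825.

0.0825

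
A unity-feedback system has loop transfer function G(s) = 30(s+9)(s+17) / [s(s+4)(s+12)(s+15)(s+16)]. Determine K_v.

51/128

System type = 1 (one pole at s=0).
K_v = lim_{s→0} s·G(s) = 30·9·17 / (4·12·15·16) = 51/128.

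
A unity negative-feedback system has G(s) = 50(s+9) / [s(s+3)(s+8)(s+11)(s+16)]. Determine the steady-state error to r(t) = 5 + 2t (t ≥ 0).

System type = 1 (one pole at s=0). Treating each term separately:
  • 5: tracked with zero error.
  • 2t: e_ss = 2/K_v with K_v=75/704 → 1408/75.
Total e_ss = 1408/75.

1408/75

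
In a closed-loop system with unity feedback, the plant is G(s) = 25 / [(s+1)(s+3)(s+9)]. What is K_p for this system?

System type = 0 (no poles at s=0).
K_p = lim_{s→0} G(s) = 25 / (1·3·9) = 25/27.

25/27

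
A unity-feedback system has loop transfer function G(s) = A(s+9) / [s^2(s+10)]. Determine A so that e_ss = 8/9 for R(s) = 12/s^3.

15

G(s) has two factors of s in the denominator, so the system is type 2.
K_a = lim_{s→0} s^2·G(s) = A·9 / (10) = 0.9·A.
e_ss = 12/K_a = 8/9 ⇒ K_a = 13.5 ⇒ A = 13.5/0.9 = 15.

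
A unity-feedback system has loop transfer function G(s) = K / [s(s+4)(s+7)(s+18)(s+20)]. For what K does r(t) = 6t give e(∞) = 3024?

One free integrator in G(s): this is a type 1 system.
K_v = lim_{s→0} s·G(s) = K / (4·7·18·20) = (1/10080)·K.
e_ss = 6/K_v = 3024 ⇒ K_v = 1/504 ⇒ K = (1/504)/(1/10080) = 20.

20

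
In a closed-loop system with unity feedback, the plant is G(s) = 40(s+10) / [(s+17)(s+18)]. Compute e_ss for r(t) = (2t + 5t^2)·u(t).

infinity

G(s) has no factors of s in the denominator, so the system is type 0. Taking each input component in turn:
  • 2t: a type-0 system cannot track it, e_ss → ∞.
  • 5t^2: a type-0 system cannot track it, e_ss → ∞.
The unbounded component dominates.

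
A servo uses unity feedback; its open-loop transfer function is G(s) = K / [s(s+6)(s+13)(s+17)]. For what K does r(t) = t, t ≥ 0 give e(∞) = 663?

G(s) has one factor of s in the denominator, so the system is type 1.
K_v = lim_{s→0} s·G(s) = K / (6·13·17) = (1/1326)·K.
e_ss = 1/K_v = 663 ⇒ K_v = 1/663 ⇒ K = (1/663)/(1/1326) = 2.

2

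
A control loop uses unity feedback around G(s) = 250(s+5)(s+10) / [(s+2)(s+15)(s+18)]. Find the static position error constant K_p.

625/27

System type = 0 (no poles at s=0).
K_p = lim_{s→0} G(s) = 250·5·10 / (2·15·18) = 625/27.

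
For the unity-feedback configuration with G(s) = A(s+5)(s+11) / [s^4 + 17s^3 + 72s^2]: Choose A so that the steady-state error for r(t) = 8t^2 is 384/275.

15

Factoring s^2 from the denominator leaves a polynomial with constant term 72, so the system is type 2.
K_a = lim_{s→0} s^2·G(s) = A·5·11 / 72 = (55/72)·A.
e_ss = 16/K_a = 384/275 ⇒ K_a = 275/24 ⇒ A = (275/24)/(55/72) = 15.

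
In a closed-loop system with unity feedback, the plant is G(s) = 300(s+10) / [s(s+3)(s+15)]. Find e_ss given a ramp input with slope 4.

G(s) has one factor of s in the denominator, so the system is type 1.
K_v = lim_{s→0} s·G(s) = 300·10 / (3·15) = 200/3.
e_ss = 4/K_v = 4/(200/3) = 0.06.

0.06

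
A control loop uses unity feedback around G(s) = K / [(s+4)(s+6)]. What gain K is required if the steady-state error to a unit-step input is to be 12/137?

G(s) has no factors of s in the denominator, so the system is type 0.
K_p = lim_{s→0} G(s) = K / (4·6) = (1/24)·K.
e_ss = 1/(1 + K_p) = 12/137 ⇒ 1 + (1/24)·K = 137/12 ⇒ K = 250.

250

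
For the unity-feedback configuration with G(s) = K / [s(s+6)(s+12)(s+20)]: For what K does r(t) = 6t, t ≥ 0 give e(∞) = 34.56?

250

One free integrator in G(s): this is a type 1 system.
K_v = lim_{s→0} s·G(s) = K / (6·12·20) = (1/1440)·K.
e_ss = 6/K_v = 34.56 ⇒ K_v = 25/144 ⇒ K = (25/144)/(1/1440) = 250.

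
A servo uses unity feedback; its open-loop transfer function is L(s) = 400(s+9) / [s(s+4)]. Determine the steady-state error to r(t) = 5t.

1/180

System type = 1 (one pole at s=0).
K_v = lim_{s→0} s·L(s) = 400·9 / (4) = 900.
e_ss = 5/K_v = 5/900 = 1/180.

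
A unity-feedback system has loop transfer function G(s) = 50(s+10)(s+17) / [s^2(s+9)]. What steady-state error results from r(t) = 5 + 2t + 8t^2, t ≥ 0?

36/2125

Two free integrators in G(s): this is a type 2 system. Treating each term separately:
  • 5: tracked with zero error.
  • 2t: tracked with zero error.
  • 8t^2: e_ss = 16/K_a with K_a=8500/9 → 36/2125.
Total e_ss = 36/2125.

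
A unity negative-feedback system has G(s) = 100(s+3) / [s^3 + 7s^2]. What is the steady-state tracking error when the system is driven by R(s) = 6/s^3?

Lowest-order denominator term is 7s^2, so the open loop has 2 poles at the origin → type 2 system.
K_a = lim_{s→0} s^2·G(s) = 100·3 / 7 = 300/7.
r(t) = 3t^2 gives R(s) = 6/s^3.
e_ss = 6/K_a = 6/(300/7) = 0.14.

0.14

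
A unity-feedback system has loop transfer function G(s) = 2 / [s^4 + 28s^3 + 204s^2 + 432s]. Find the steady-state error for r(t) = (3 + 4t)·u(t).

864

Lowest-order denominator term is 432s, so the open loop has 1 pole at the origin → type 1 system. Taking each input component in turn:
  • 3: tracked with zero error.
  • 4t: e_ss = 4/K_v with K_v=1/216 → 864.
Total e_ss = 864.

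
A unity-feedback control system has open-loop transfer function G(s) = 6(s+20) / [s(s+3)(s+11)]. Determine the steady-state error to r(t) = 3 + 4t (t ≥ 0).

1.1

The open loop has one pole at the origin → type 1 system. Taking each input component in turn:
  • 3: tracked with zero error.
  • 4t: e_ss = 4/K_v with K_v=40/11 → 1.1.
Total e_ss = 1.1.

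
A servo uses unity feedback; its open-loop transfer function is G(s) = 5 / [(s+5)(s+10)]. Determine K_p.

System type = 0 (no poles at s=0).
K_p = lim_{s→0} G(s) = 5 / (5·10) = 0.1.

0.1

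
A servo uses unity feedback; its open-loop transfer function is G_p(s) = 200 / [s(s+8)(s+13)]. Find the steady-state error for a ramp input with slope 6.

One free integrator in G_p(s): this is a type 1 system.
K_v = lim_{s→0} s·G_p(s) = 200 / (8·13) = 25/13.
e_ss = 6/K_v = 6/(25/13) = 3.12.

3.12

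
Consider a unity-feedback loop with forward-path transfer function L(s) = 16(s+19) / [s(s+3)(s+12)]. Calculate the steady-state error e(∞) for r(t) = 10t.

45/38

The open loop has one pole at the origin → type 1 system.
K_v = lim_{s→0} s·L(s) = 16·19 / (3·12) = 76/9.
e_ss = 10/K_v = 10/(76/9) = 45/38.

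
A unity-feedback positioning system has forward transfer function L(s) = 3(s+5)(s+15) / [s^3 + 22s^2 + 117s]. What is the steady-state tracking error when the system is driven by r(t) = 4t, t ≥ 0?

2.08

The denominator has no term below 117s — 1 pole at s=0, type 1.
K_v = lim_{s→0} s·L(s) = 3·5·15 / 117 = 25/13.
e_ss = 4/K_v = 4/(25/13) = 2.08.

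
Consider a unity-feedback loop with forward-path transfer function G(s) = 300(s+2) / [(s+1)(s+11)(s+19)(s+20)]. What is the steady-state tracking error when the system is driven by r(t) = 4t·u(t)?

System type = 0 (no poles at s=0).
For a type-0 system K_v = 0, so e_ss to a ramp input is unbounded.

infinity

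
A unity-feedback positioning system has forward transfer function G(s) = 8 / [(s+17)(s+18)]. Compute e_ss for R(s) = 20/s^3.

infinity

G(s) has no factors of s in the denominator, so the system is type 0.
K_a = lim_{s→0} s^2·G(s) = 0; the steady-state error to this parabolic input grows without bound.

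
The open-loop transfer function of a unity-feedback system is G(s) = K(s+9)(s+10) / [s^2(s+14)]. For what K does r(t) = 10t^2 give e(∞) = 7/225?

100

G(s) has two factors of s in the denominator, so the system is type 2.
K_a = lim_{s→0} s^2·G(s) = K·9·10 / (14) = (45/7)·K.
e_ss = 20/K_a = 7/225 ⇒ K_a = 4500/7 ⇒ K = (4500/7)/(45/7) = 100.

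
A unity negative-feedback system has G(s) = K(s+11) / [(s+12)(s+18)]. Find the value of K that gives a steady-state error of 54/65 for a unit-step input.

G(s) has no factors of s in the denominator, so the system is type 0.
K_p = lim_{s→0} G(s) = K·11 / (12·18) = (11/216)·K.
e_ss = 1/(1 + K_p) = 54/65 ⇒ 1 + (11/216)·K = 65/54 ⇒ K = 4.

4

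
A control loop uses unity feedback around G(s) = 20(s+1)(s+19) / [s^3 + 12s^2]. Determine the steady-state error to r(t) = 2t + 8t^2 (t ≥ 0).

Factoring s^2 from the denominator leaves a polynomial with constant term 12, so the system is type 2. By superposition:
  • 2t: tracked with zero error.
  • 8t^2: e_ss = 16/K_a with K_a=95/3 → 48/95.
Total e_ss = 48/95.

48/95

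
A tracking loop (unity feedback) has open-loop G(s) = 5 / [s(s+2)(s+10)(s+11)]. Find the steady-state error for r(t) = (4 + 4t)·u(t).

176

G(s) has one factor of s in the denominator, so the system is type 1. Taking each input component in turn:
  • 4: tracked with zero error.
  • 4t: e_ss = 4/K_v with K_v=1/44 → 176.
Total e_ss = 176.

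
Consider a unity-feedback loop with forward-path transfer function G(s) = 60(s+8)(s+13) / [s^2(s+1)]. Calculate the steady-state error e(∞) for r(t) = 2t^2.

1/1560

Two free integrators in G(s): this is a type 2 system.
K_a = lim_{s→0} s^2·G(s) = 60·8·13 / (1) = 6240.
r(t) = 2t^2 gives R(s) = 4/s^3.
e_ss = 4/K_a = 4/6240 = 1/1560.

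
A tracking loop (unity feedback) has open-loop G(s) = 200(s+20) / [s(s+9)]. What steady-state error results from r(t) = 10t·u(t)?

0.0225

The open loop has one pole at the origin → type 1 system.
K_v = lim_{s→0} s·G(s) = 200·20 / (9) = 4000/9.
e_ss = 10/K_v = 10/(4000/9) = 0.0225.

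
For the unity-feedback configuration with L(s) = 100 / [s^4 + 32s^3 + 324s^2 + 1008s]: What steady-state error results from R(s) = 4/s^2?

40.32

Lowest-order denominator term is 1008s, so the open loop has 1 pole at the origin → type 1 system.
K_v = lim_{s→0} s·L(s) = 100 / 1008 = 25/252.
e_ss = 4/K_v = 4/(25/252) = 40.32.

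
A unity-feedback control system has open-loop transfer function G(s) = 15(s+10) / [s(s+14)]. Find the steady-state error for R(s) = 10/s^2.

G(s) has one factor of s in the denominator, so the system is type 1.
K_v = lim_{s→0} s·G(s) = 15·10 / (14) = 75/7.
e_ss = 10/K_v = 10/(75/7) = 14/15.

14/15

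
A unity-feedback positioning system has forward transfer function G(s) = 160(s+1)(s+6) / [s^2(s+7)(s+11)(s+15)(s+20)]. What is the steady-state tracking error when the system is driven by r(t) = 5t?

0

The open loop has two poles at the origin → type 2 system.
K_v = ∞ for a type-2 system; e_ss to a ramp is zero.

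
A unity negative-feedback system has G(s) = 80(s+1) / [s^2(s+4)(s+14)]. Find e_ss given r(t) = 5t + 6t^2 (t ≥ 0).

8.4

The open loop has two poles at the origin → type 2 system. By superposition:
  • 5t: tracked with zero error.
  • 6t^2: e_ss = 12/K_a with K_a=10/7 → 8.4.
Total e_ss = 8.4.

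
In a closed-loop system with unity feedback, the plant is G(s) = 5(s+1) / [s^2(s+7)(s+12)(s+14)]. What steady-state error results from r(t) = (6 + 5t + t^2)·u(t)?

Two free integrators in G(s): this is a type 2 system. By superposition:
  • 6: tracked with zero error.
  • 5t: tracked with zero error.
  • t^2: e_ss = 2/K_a with K_a=5/1176 → 470.4.
Total e_ss = 470.4.

470.4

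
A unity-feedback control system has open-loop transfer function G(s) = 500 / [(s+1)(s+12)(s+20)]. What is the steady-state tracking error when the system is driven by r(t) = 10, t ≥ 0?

No free integrators in G(s): this is a type 0 system.
K_p = lim_{s→0} G(s) = 500 / (1·12·20) = 25/12.
e_ss = 10/(1 + K_p) = 10/(37/12) = 120/37.

120/37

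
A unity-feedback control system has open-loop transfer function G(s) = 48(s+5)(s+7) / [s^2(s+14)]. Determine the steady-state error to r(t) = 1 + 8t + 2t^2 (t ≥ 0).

1/30

The open loop has two poles at the origin → type 2 system. Taking each input component in turn:
  • 1: tracked with zero error.
  • 8t: tracked with zero error.
  • 2t^2: e_ss = 4/K_a with K_a=120 → 1/30.
Total e_ss = 1/30.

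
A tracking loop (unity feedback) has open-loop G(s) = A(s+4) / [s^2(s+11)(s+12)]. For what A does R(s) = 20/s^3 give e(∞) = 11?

The open loop has two poles at the origin → type 2 system.
K_a = lim_{s→0} s^2·G(s) = A·4 / (11·12) = (1/33)·A.
e_ss = 20/K_a = 11 ⇒ K_a = 20/11 ⇒ A = (20/11)/(1/33) = 60.

60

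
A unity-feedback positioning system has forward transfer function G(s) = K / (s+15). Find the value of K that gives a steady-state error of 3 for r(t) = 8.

G(s) has no factors of s in the denominator, so the system is type 0.
K_p = lim_{s→0} G(s) = K / (15) = (1/15)·K.
e_ss = 8/(1 + K_p) = 3 ⇒ 1 + (1/15)·K = 8/3 ⇒ K = 25.

25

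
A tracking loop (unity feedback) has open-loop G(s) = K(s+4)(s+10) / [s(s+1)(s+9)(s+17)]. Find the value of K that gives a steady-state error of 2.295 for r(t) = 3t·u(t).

5

G(s) has one factor of s in the denominator, so the system is type 1.
K_v = lim_{s→0} s·G(s) = K·4·10 / (1·9·17) = (40/153)·K.
e_ss = 3/K_v = 2.295 ⇒ K_v = 200/153 ⇒ K = (200/153)/(40/153) = 5.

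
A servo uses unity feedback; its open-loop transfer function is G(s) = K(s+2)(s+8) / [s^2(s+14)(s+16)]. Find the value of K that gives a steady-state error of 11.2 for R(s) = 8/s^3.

10

The open loop has two poles at the origin → type 2 system.
K_a = lim_{s→0} s^2·G(s) = K·2·8 / (14·16) = (1/14)·K.
e_ss = 8/K_a = 11.2 ⇒ K_a = 5/7 ⇒ K = (5/7)/(1/14) = 10.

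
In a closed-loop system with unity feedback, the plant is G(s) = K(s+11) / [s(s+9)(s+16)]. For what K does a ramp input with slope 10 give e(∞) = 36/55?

One free integrator in G(s): this is a type 1 system.
K_v = lim_{s→0} s·G(s) = K·11 / (9·16) = (11/144)·K.
e_ss = 10/K_v = 36/55 ⇒ K_v = 275/18 ⇒ K = (275/18)/(11/144) = 200.

200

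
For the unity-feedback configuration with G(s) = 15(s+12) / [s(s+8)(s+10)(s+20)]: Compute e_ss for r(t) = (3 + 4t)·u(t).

320/9

The open loop has one pole at the origin → type 1 system. Treating each term separately:
  • 3: tracked with zero error.
  • 4t: e_ss = 4/K_v with K_v=0.1125 → 320/9.
Total e_ss = 320/9.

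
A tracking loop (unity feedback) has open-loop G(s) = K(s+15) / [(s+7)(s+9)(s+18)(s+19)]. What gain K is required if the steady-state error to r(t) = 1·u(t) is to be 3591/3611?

8

The open loop has no poles at the origin → type 0 system.
K_p = lim_{s→0} G(s) = K·15 / (7·9·18·19) = (5/7182)·K.
e_ss = 1/(1 + K_p) = 3591/3611 ⇒ 1 + (5/7182)·K = 3611/3591 ⇒ K = 8.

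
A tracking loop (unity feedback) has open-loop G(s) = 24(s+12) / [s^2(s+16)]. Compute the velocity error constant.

K_v = lim_{s→0} s·G(s); with 2 poles at the origin the limit diverges, so K_v = ∞.

infinity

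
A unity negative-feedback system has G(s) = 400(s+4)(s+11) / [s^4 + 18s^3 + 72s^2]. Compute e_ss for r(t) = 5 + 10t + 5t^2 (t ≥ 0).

Factoring s^2 from the denominator leaves a polynomial with constant term 72, so the system is type 2. Taking each input component in turn:
  • 5: tracked with zero error.
  • 10t: tracked with zero error.
  • 5t^2: e_ss = 10/K_a with K_a=2200/9 → 9/220.
Total e_ss = 9/220.

9/220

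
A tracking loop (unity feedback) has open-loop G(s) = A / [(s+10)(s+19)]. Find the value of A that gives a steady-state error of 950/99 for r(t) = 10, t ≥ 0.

No free integrators in G(s): this is a type 0 system.
K_p = lim_{s→0} G(s) = A / (10·19) = (1/190)·A.
e_ss = 10/(1 + K_p) = 950/99 ⇒ 1 + (1/190)·A = 99/95 ⇒ A = 8.

8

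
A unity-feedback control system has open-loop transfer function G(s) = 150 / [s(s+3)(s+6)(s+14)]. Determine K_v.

System type = 1 (one pole at s=0).
K_v = lim_{s→0} s·G(s) = 150 / (3·6·14) = 25/42.

25/42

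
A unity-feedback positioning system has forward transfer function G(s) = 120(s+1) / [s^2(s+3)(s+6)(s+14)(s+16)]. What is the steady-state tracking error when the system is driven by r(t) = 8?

0

System type = 2 (two poles at s=0).
K_p = ∞ for a type-2 system; e_ss to a step is zero.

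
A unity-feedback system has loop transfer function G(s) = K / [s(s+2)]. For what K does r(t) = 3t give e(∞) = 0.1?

60

The open loop has one pole at the origin → type 1 system.
K_v = lim_{s→0} s·G(s) = K / (2) = 0.5·K.
e_ss = 3/K_v = 0.1 ⇒ K_v = 30 ⇒ K = 30/0.5 = 60.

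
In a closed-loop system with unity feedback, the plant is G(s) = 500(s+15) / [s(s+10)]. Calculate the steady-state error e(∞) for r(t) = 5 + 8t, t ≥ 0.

4/375

One free integrator in G(s): this is a type 1 system. Treating each term separately:
  • 5: tracked with zero error.
  • 8t: e_ss = 8/K_v with K_v=750 → 4/375.
Total e_ss = 4/375.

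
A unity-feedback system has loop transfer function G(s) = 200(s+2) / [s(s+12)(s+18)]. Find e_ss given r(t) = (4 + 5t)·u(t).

2.7

System type = 1 (one pole at s=0). Treating each term separately:
  • 4: tracked with zero error.
  • 5t: e_ss = 5/K_v with K_v=50/27 → 2.7.
Total e_ss = 2.7.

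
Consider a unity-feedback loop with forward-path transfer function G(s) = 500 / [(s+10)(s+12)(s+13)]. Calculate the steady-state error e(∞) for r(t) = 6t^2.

infinity

G(s) has no factors of s in the denominator, so the system is type 0.
K_a = lim_{s→0} s^2·G(s) = 0; the steady-state error to this parabolic input grows without bound.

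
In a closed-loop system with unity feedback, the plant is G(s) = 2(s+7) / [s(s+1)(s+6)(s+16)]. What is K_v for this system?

G(s) has one factor of s in the denominator, so the system is type 1.
K_v = lim_{s→0} s·G(s) = 2·7 / (1·6·16) = 7/48.

7/48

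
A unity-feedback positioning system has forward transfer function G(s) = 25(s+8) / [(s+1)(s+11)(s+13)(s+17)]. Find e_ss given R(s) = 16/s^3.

No free integrators in G(s): this is a type 0 system.
For a type-0 system K_a = 0, so e_ss to a parabolic input is unbounded.

infinity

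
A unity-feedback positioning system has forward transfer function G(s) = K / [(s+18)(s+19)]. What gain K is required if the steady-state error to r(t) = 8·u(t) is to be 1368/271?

System type = 0 (no poles at s=0).
K_p = lim_{s→0} G(s) = K / (18·19) = (1/342)·K.
e_ss = 8/(1 + K_p) = 1368/271 ⇒ 1 + (1/342)·K = 271/171 ⇒ K = 200.

200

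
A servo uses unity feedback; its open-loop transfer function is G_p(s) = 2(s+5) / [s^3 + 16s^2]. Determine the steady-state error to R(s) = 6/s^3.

Factoring s^2 from the denominator leaves a polynomial with constant term 16, so the system is type 2.
K_a = lim_{s→0} s^2·G_p(s) = 2·5 / 16 = 0.625.
r(t) = 3t^2 gives R(s) = 6/s^3.
e_ss = 6/K_a = 6/0.625 = 9.6.

9.6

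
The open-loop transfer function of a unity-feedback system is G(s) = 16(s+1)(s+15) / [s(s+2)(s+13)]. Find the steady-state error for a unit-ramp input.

One free integrator in G(s): this is a type 1 system.
K_v = lim_{s→0} s·G(s) = 16·1·15 / (2·13) = 120/13.
e_ss = 1/K_v = 1/(120/13) = 13/120.

13/120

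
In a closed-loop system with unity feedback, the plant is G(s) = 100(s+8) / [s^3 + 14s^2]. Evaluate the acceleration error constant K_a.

400/7

Lowest-order denominator term is 14s^2, so the open loop has 2 poles at the origin → type 2 system.
K_a = lim_{s→0} s^2·G(s) = 100·8 / 14 = 400/7.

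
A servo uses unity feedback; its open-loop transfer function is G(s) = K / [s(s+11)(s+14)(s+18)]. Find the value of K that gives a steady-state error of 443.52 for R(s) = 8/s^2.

System type = 1 (one pole at s=0).
K_v = lim_{s→0} s·G(s) = K / (11·14·18) = (1/2772)·K.
e_ss = 8/K_v = 443.52 ⇒ K_v = 25/1386 ⇒ K = (25/1386)/(1/2772) = 50.

50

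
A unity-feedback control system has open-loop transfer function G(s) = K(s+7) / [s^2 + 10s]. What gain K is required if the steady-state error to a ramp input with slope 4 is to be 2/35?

Lowest-order denominator term is 10s, so the open loop has 1 pole at the origin → type 1 system.
K_v = lim_{s→0} s·G(s) = K·7 / 10 = 0.7·K.
e_ss = 4/K_v = 2/35 ⇒ K_v = 70 ⇒ K = 70/0.7 = 100.

100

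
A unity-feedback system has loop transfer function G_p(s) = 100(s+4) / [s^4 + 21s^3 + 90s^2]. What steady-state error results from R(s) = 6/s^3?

1.35

Factoring s^2 from the denominator leaves a polynomial with constant term 90, so the system is type 2.
K_a = lim_{s→0} s^2·G_p(s) = 100·4 / 90 = 40/9.
r(t) = 3t^2 gives R(s) = 6/s^3.
e_ss = 6/K_a = 6/(40/9) = 1.35.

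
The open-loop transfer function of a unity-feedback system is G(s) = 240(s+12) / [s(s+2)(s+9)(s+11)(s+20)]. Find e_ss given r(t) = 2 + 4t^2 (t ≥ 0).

infinity

G(s) has one factor of s in the denominator, so the system is type 1. Treating each term separately:
  • 2: tracked with zero error.
  • 4t^2: a type-1 system cannot track it, e_ss → ∞.
The unbounded component dominates.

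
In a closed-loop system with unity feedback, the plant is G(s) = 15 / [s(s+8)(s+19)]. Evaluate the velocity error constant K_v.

15/152

System type = 1 (one pole at s=0).
K_v = lim_{s→0} s·G(s) = 15 / (8·19) = 15/152.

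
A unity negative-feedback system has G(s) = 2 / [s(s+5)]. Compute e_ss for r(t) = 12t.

G(s) has one factor of s in the denominator, so the system is type 1.
K_v = lim_{s→0} s·G(s) = 2 / (5) = 0.4.
e_ss = 12/K_v = 12/0.4 = 30.

30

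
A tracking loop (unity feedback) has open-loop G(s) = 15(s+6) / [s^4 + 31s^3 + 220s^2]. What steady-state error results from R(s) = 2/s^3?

Lowest-order denominator term is 220s^2, so the open loop has 2 poles at the origin → type 2 system.
K_a = lim_{s→0} s^2·G(s) = 15·6 / 220 = 9/22.
r(t) = t^2 gives R(s) = 2/s^3.
e_ss = 2/K_a = 2/(9/22) = 44/9.

44/9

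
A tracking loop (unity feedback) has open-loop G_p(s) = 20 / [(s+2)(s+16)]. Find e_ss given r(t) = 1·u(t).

The open loop has no poles at the origin → type 0 system.
K_p = lim_{s→0} G_p(s) = 20 / (2·16) = 0.625.
e_ss = 1/(1 + K_p) = 1/1.625 = 8/13.

8/13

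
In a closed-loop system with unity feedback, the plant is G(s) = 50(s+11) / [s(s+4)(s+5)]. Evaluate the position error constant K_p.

K_p = lim_{s→0} G(s); with 1 pole at the origin the limit diverges, so K_p = ∞.

infinity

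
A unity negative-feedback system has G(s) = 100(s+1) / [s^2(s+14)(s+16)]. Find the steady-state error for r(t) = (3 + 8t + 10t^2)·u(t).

44.8

G(s) has two factors of s in the denominator, so the system is type 2. Treating each term separately:
  • 3: tracked with zero error.
  • 8t: tracked with zero error.
  • 10t^2: e_ss = 20/K_a with K_a=25/56 → 44.8.
Total e_ss = 44.8.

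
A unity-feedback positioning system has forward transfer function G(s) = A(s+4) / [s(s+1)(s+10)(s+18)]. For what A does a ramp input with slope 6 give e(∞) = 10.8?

25

One free integrator in G(s): this is a type 1 system.
K_v = lim_{s→0} s·G(s) = A·4 / (1·10·18) = (1/45)·A.
e_ss = 6/K_v = 10.8 ⇒ K_v = 5/9 ⇒ A = (5/9)/(1/45) = 25.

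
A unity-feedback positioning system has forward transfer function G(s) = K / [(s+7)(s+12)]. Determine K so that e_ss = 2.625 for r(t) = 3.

12

System type = 0 (no poles at s=0).
K_p = lim_{s→0} G(s) = K / (7·12) = (1/84)·K.
e_ss = 3/(1 + K_p) = 2.625 ⇒ 1 + (1/84)·K = 8/7 ⇒ K = 12.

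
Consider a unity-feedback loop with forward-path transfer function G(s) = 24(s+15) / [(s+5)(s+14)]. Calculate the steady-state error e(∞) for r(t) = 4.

G(s) has no factors of s in the denominator, so the system is type 0.
K_p = lim_{s→0} G(s) = 24·15 / (5·14) = 36/7.
e_ss = 4/(1 + K_p) = 4/(43/7) = 28/43.

28/43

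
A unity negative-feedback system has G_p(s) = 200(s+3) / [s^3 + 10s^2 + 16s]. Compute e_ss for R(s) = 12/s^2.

Factoring s from the denominator leaves a polynomial with constant term 16, so the system is type 1.
K_v = lim_{s→0} s·G_p(s) = 200·3 / 16 = 37.5.
e_ss = 12/K_v = 12/37.5 = 0.32.

0.32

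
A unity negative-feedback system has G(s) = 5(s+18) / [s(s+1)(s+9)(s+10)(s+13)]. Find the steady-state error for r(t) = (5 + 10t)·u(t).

130

G(s) has one factor of s in the denominator, so the system is type 1. Treating each term separately:
  • 5: tracked with zero error.
  • 10t: e_ss = 10/K_v with K_v=1/13 → 130.
Total e_ss = 130.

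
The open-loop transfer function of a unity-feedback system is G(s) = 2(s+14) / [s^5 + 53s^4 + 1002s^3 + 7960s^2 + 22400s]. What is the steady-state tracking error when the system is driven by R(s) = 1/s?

0

The denominator has no term below 22400s — 1 pole at s=0, type 1.
K_p = ∞ for a type-1 system; e_ss to a step is zero.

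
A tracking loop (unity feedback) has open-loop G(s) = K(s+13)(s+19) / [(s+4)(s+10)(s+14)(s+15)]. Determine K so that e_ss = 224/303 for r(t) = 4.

150

System type = 0 (no poles at s=0).
K_p = lim_{s→0} G(s) = K·13·19 / (4·10·14·15) = (247/8400)·K.
e_ss = 4/(1 + K_p) = 224/303 ⇒ 1 + (247/8400)·K = 303/56 ⇒ K = 150.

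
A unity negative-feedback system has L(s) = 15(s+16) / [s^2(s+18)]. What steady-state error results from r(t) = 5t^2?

L(s) has two factors of s in the denominator, so the system is type 2.
K_a = lim_{s→0} s^2·L(s) = 15·16 / (18) = 40/3.
r(t) = 5t^2 gives R(s) = 10/s^3.
e_ss = 10/K_a = 10/(40/3) = 0.75.

0.75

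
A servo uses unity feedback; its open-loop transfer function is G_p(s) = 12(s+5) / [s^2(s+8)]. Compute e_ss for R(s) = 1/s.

0

The open loop has two poles at the origin → type 2 system.
K_p = ∞ for a type-2 system; e_ss to a step is zero.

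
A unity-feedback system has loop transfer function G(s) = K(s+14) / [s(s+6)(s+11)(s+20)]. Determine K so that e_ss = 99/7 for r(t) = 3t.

20

The open loop has one pole at the origin → type 1 system.
K_v = lim_{s→0} s·G(s) = K·14 / (6·11·20) = (7/660)·K.
e_ss = 3/K_v = 99/7 ⇒ K_v = 7/33 ⇒ K = (7/33)/(7/660) = 20.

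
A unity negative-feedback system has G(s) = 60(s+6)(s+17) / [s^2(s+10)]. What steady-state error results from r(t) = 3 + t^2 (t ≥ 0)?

1/306

The open loop has two poles at the origin → type 2 system. Treating each term separately:
  • 3: tracked with zero error.
  • t^2: e_ss = 2/K_a with K_a=612 → 1/306.
Total e_ss = 1/306.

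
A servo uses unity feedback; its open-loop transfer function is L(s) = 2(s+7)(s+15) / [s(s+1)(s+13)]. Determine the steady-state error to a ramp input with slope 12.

System type = 1 (one pole at s=0).
K_v = lim_{s→0} s·L(s) = 2·7·15 / (1·13) = 210/13.
e_ss = 12/K_v = 12/(210/13) = 26/35.

26/35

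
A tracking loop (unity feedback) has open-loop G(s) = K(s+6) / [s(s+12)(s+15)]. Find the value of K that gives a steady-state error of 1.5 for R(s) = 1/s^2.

System type = 1 (one pole at s=0).
K_v = lim_{s→0} s·G(s) = K·6 / (12·15) = (1/30)·K.
e_ss = 1/K_v = 1.5 ⇒ K_v = 2/3 ⇒ K = (2/3)/(1/30) = 20.

20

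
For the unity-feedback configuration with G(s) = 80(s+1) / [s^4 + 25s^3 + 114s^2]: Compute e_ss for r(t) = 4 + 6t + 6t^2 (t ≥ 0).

Lowest-order denominator term is 114s^2, so the open loop has 2 poles at the origin → type 2 system. Treating each term separately:
  • 4: tracked with zero error.
  • 6t: tracked with zero error.
  • 6t^2: e_ss = 12/K_a with K_a=40/57 → 17.1.
Total e_ss = 17.1.

17.1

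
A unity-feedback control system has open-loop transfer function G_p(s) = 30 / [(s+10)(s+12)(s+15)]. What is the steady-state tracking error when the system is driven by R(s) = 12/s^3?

infinity

No free integrators in G_p(s): this is a type 0 system.
For a type-0 system K_a = 0, so e_ss to a parabolic input is unbounded.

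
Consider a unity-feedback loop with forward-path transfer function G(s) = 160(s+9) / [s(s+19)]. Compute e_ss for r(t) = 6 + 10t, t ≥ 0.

One free integrator in G(s): this is a type 1 system. Treating each term separately:
  • 6: tracked with zero error.
  • 10t: e_ss = 10/K_v with K_v=1440/19 → 19/144.
Total e_ss = 19/144.

19/144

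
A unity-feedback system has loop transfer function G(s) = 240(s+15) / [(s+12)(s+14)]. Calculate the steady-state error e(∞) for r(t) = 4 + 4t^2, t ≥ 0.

The open loop has no poles at the origin → type 0 system. Treating each term separately:
  • 4: e_ss = 4/(1+K_p) with K_p=150/7 → 28/157.
  • 4t^2: a type-0 system cannot track it, e_ss → ∞.
The unbounded component dominates.

infinity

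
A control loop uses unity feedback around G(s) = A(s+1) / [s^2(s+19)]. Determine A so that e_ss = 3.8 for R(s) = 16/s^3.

80

System type = 2 (two poles at s=0).
K_a = lim_{s→0} s^2·G(s) = A·1 / (19) = (1/19)·A.
e_ss = 16/K_a = 3.8 ⇒ K_a = 80/19 ⇒ A = (80/19)/(1/19) = 80.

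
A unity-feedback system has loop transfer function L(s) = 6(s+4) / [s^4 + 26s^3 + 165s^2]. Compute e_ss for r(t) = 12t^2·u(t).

The denominator has no term below 165s^2 — 2 poles at s=0, type 2.
K_a = lim_{s→0} s^2·L(s) = 6·4 / 165 = 8/55.
r(t) = 12t^2 gives R(s) = 24/s^3.
e_ss = 24/K_a = 24/(8/55) = 165.

165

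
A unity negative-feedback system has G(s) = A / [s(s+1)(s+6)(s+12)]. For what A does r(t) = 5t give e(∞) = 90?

4

One free integrator in G(s): this is a type 1 system.
K_v = lim_{s→0} s·G(s) = A / (1·6·12) = (1/72)·A.
e_ss = 5/K_v = 90 ⇒ K_v = 1/18 ⇒ A = (1/18)/(1/72) = 4.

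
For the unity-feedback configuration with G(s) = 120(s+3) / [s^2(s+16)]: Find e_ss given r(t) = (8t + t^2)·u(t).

4/45

Two free integrators in G(s): this is a type 2 system. Treating each term separately:
  • 8t: tracked with zero error.
  • t^2: e_ss = 2/K_a with K_a=22.5 → 4/45.
Total e_ss = 4/45.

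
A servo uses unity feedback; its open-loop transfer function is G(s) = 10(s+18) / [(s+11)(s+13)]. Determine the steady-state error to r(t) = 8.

1144/323

No free integrators in G(s): this is a type 0 system.
K_p = lim_{s→0} G(s) = 10·18 / (11·13) = 180/143.
e_ss = 8/(1 + K_p) = 8/(323/143) = 1144/323.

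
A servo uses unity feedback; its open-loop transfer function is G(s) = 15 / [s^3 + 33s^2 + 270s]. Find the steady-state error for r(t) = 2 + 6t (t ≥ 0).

Lowest-order denominator term is 270s, so the open loop has 1 pole at the origin → type 1 system. By superposition:
  • 2: tracked with zero error.
  • 6t: e_ss = 6/K_v with K_v=1/18 → 108.
Total e_ss = 108.

108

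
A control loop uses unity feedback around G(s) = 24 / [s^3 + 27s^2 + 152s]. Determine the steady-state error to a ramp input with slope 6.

38

Lowest-order denominator term is 152s, so the open loop has 1 pole at the origin → type 1 system.
K_v = lim_{s→0} s·G(s) = 24 / 152 = 3/19.
e_ss = 6/K_v = 6/(3/19) = 38.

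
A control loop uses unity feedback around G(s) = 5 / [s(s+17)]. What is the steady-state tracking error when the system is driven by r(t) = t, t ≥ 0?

The open loop has one pole at the origin → type 1 system.
K_v = lim_{s→0} s·G(s) = 5 / (17) = 5/17.
e_ss = 1/K_v = 1/(5/17) = 3.4.

3.4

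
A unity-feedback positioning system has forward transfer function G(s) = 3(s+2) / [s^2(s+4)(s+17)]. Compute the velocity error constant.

K_v = lim_{s→0} s·G(s); with 2 poles at the origin the limit diverges, so K_v = ∞.

infinity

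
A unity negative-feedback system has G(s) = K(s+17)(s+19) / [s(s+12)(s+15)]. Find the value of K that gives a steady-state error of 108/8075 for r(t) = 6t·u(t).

System type = 1 (one pole at s=0).
K_v = lim_{s→0} s·G(s) = K·17·19 / (12·15) = (323/180)·K.
e_ss = 6/K_v = 108/8075 ⇒ K_v = 8075/18 ⇒ K = (8075/18)/(323/180) = 250.

250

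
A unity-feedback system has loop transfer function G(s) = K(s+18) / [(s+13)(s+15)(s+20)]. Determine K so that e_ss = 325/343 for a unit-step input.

12

G(s) has no factors of s in the denominator, so the system is type 0.
K_p = lim_{s→0} G(s) = K·18 / (13·15·20) = (3/650)·K.
e_ss = 1/(1 + K_p) = 325/343 ⇒ 1 + (3/650)·K = 343/325 ⇒ K = 12.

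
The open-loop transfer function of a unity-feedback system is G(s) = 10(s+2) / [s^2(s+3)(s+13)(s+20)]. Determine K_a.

1/39

System type = 2 (two poles at s=0).
K_a = lim_{s→0} s^2·G(s) = 10·2 / (3·13·20) = 1/39.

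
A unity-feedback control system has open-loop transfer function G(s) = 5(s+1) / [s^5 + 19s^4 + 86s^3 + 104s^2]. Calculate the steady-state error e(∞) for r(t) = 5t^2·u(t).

208

Factoring s^2 from the denominator leaves a polynomial with constant term 104, so the system is type 2.
K_a = lim_{s→0} s^2·G(s) = 5·1 / 104 = 5/104.
r(t) = 5t^2 gives R(s) = 10/s^3.
e_ss = 10/K_a = 10/(5/104) = 208.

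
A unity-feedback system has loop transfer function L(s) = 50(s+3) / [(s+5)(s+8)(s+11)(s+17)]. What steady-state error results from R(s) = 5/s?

System type = 0 (no poles at s=0).
K_p = lim_{s→0} L(s) = 50·3 / (5·8·11·17) = 15/748.
e_ss = 5/(1 + K_p) = 5/(763/748) = 3740/763.

3740/763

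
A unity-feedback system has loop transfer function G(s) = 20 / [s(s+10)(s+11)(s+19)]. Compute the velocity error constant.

2/209

System type = 1 (one pole at s=0).
K_v = lim_{s→0} s·G(s) = 20 / (10·11·19) = 2/209.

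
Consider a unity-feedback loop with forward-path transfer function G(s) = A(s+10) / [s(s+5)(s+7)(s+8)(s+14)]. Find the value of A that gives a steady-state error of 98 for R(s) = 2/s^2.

8

The open loop has one pole at the origin → type 1 system.
K_v = lim_{s→0} s·G(s) = A·10 / (5·7·8·14) = (1/392)·A.
e_ss = 2/K_v = 98 ⇒ K_v = 1/49 ⇒ A = (1/49)/(1/392) = 8.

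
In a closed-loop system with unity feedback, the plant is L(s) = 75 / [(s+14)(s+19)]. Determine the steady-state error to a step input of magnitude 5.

No free integrators in L(s): this is a type 0 system.
K_p = lim_{s→0} L(s) = 75 / (14·19) = 75/266.
e_ss = 5/(1 + K_p) = 5/(341/266) = 1330/341.

1330/341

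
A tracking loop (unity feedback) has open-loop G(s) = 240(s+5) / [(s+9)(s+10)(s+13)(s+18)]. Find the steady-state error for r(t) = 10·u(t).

No free integrators in G(s): this is a type 0 system.
K_p = lim_{s→0} G(s) = 240·5 / (9·10·13·18) = 20/351.
e_ss = 10/(1 + K_p) = 10/(371/351) = 3510/371.

3510/371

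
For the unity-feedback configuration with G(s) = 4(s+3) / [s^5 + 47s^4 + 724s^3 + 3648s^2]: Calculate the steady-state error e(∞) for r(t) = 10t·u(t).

0

Factoring s^2 from the denominator leaves a polynomial with constant term 3648, so the system is type 2.
A type-2 system has K_v = ∞, so it tracks a ramp input with zero steady-state error.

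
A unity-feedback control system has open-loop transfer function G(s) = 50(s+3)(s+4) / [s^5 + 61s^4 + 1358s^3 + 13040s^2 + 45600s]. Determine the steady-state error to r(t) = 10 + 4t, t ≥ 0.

304

Factoring s from the denominator leaves a polynomial with constant term 45600, so the system is type 1. Taking each input component in turn:
  • 10: tracked with zero error.
  • 4t: e_ss = 4/K_v with K_v=1/76 → 304.
Total e_ss = 304.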